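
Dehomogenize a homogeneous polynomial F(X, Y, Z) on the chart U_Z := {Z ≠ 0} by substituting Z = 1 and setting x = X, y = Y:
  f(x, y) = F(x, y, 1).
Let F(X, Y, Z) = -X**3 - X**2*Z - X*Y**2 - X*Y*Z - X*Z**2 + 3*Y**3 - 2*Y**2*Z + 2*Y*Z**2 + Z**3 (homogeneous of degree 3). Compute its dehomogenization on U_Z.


f(x, y) = -x**3 - x**2 - x*y**2 - x*y - x + 3*y**3 - 2*y**2 + 2*y + 1

On U_Z we set Z = 1. Each monomial c·X^i·Y^j·Z^k in F becomes c·x^i·y^j·1^k = c·x^i·y^j.
Substituting Z = 1: F(X, Y, 1) = -x**3 - x**2 - x*y**2 - x*y - x + 3*y**3 - 2*y**2 + 2*y + 1.
Note: deg(f) ≤ deg(F) = 3; strict inequality happens when F is divisible by Z (lost terms).


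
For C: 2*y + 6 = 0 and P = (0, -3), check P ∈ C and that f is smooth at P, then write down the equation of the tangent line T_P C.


Tangent line at P: 2*y + 6 = 0.

Step 1: f(0, -3) = 0, so P lies on C.
Step 2: partial derivatives
  f_x(x, y) = 0, f_y(x, y) = 2.
  f_x(P) = 0, f_y(P) = 2 (gradient nonzero, so P is smooth).
Step 3: tangent line at P: 0·(x − 0) + 2·(y − -3) = 0.
Expanding: 2*y + 6 = 0.


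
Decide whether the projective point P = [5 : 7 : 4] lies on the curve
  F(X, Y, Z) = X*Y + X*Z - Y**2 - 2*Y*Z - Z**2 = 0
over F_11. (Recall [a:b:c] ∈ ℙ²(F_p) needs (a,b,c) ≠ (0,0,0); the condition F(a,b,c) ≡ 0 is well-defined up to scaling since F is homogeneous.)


F(5,7,4) ≡ 0 (mod 11); P is on the curve.

Evaluate F(5, 7, 4) term-by-term (mod 11).
  X*Y ↦ 1·5·7·1 = 35
  X*Z ↦ 1·5·1·4 = 20
  -Y**2 ↦ -1·1·49·1 = -49
  -2*Y*Z ↦ -2·1·7·4 = -56
  -Z**2 ↦ -1·1·1·16 = -16
Sum: F(5, 7, 4) = (35) + (20) + (-49) + (-56) + (-16) = -66.
Reducing mod 11: -66 ≡ 0 (mod 11).
Since F(a, b, c) ≡ 0 (mod 11), P lies on the curve.


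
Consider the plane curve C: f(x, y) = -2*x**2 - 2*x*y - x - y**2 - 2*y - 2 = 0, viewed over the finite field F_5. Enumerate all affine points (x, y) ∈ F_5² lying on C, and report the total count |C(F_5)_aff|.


Affine F_5-points: {(0, 1), (0, 2), (1, 0), (1, 1)}; count = 4.

For each of the 25 pairs (x, y) ∈ F_5², evaluate f(x, y) mod 5. Record the zeros.
  x = 0: [0↦3, 1↦0, 2↦0, 3↦3, 4↦4]  zeros at y ∈ {1, 2}
  x = 1: [0↦0, 1↦0, 2↦3, 3↦4, 4↦3]  zeros at y ∈ {0, 1}
  x = 2: [0↦3, 1↦1, 2↦2, 3↦1, 4↦3]  zeros at y ∈ ∅
  x = 3: [0↦2, 1↦3, 2↦2, 3↦4, 4↦4]  zeros at y ∈ ∅
  x = 4: [0↦2, 1↦1, 2↦3, 3↦3, 4↦1]  zeros at y ∈ ∅
Collecting zeros: affine points = {(0, 1), (0, 2), (1, 0), (1, 1)}.
Total count |C(F_5)_aff| = 4.


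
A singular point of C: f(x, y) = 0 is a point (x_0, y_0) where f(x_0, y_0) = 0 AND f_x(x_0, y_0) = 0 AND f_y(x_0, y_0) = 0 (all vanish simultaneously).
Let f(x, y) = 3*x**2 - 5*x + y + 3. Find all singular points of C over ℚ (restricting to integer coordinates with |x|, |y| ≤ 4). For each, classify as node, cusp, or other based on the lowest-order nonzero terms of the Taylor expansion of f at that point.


No singular points in the scanned grid; C is smooth there.

Compute partial derivatives:
  f_x = 6*x - 5.
  f_y = 1.
f_y = 1 is a nonzero constant, so f_y never vanishes: no point (x, y) can satisfy f = f_x = f_y = 0. In particular no (x, y) ∈ {−4, ..., 4}² is singular; the curve is smooth.


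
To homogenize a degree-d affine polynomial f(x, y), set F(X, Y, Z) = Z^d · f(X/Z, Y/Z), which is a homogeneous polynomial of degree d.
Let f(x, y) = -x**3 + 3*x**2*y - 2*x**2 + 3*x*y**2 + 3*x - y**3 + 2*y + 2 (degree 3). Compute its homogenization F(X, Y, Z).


F(X, Y, Z) = -X**3 + 3*X**2*Y - 2*X**2*Z + 3*X*Y**2 + 3*X*Z**2 - Y**3 + 2*Y*Z**2 + 2*Z**3

deg(f) = 3.
Substitute x = X/Z, y = Y/Z into f, then multiply by Z^3.
  monomial -1·x^3·y^0 ↦ -1·X^3·Y^0·Z^0.
  monomial 3·x^2·y^1 ↦ 3·X^2·Y^1·Z^0.
  monomial -2·x^2·y^0 ↦ -2·X^2·Y^0·Z^1.
  monomial 3·x^1·y^2 ↦ 3·X^1·Y^2·Z^0.
  monomial 3·x^1·y^0 ↦ 3·X^1·Y^0·Z^2.
  monomial -1·x^0·y^3 ↦ -1·X^0·Y^3·Z^0.
  monomial 2·x^0·y^1 ↦ 2·X^0·Y^1·Z^2.
  monomial 2·x^0·y^0 ↦ 2·X^0·Y^0·Z^3.
Collecting: F(X, Y, Z) = -X**3 + 3*X**2*Y - 2*X**2*Z + 3*X*Y**2 + 3*X*Z**2 - Y**3 + 2*Y*Z**2 + 2*Z**3.


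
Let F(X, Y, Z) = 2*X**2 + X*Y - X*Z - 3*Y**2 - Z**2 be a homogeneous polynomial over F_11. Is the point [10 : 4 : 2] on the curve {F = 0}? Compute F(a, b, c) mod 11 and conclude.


F(10,4,2) ≡ 3 (mod 11); P is NOT on the curve.

Evaluate F(10, 4, 2) term-by-term (mod 11).
  2*X**2 ↦ 2·100·1·1 = 200
  X*Y ↦ 1·10·4·1 = 40
  -X*Z ↦ -1·10·1·2 = -20
  -3*Y**2 ↦ -3·1·16·1 = -48
  -Z**2 ↦ -1·1·1·4 = -4
Sum: F(10, 4, 2) = (200) + (40) + (-20) + (-48) + (-4) = 168.
Reducing mod 11: 168 ≡ 3 (mod 11).
Since F(a, b, c) ≡ 3 ≠ 0 (mod 11), P does NOT lie on the curve.


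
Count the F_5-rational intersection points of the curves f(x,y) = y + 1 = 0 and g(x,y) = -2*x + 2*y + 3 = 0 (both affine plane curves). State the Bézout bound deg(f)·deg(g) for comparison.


Common zeros: {(3, 4)}; count = 1; Bézout bound = 1.

deg(f) = 1, deg(g) = 1, so Bézout bound = 1.
Scan x ∈ F_5. For each x, list the y ∈ F_5 with f(x, y) ≡ 0 and those with g(x, y) ≡ 0 (mod 5); the common zeros in that column are the intersection.
  x = 0: f ≡ 0 at y ∈ {4}; g ≡ 0 at y ∈ {1}; common: ∅.
  x = 1: f ≡ 0 at y ∈ {4}; g ≡ 0 at y ∈ {2}; common: ∅.
  x = 2: f ≡ 0 at y ∈ {4}; g ≡ 0 at y ∈ {3}; common: ∅.
  x = 3: f ≡ 0 at y ∈ {4}; g ≡ 0 at y ∈ {4}; common: {4}.
  x = 4: f ≡ 0 at y ∈ {4}; g ≡ 0 at y ∈ {0}; common: ∅.
Collecting: common zeros = {(3, 4)}, so the count is 1.
Comparison with the Bézout bound: 1 ≤ 1 = deg(f)·deg(g), as expected for curves with no common component (the bound is attained).


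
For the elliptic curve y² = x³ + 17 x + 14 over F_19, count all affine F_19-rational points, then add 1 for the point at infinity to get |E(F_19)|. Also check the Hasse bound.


Affine points = {(3, 4), (3, 15), (6, 3), (6, 16), (7, 1), (7, 18), (8, 4), (8, 15), (10, 5), (10, 14), (13, 0)}; affine count = 11; |E(F_19)| = 12.

Discriminant check: Δ ∝ 4a³ + 27b² = 4·17³ + 27·14² = 4·4913 + 27·196 ≡ 16 (mod 19). Nonzero ⇒ E is nonsingular.
For each x ∈ F_19, compute rhs = x³ + 17·x + 14 mod 19, then count y ∈ F_19 with y² ≡ rhs.
  x = 0: rhs = 14, matching y values: none (0 points).
  x = 1: rhs = 13, matching y values: none (0 points).
  x = 2: rhs = 18, matching y values: none (0 points).
  x = 3: rhs = 16, matching y values: 4, 15 (2 points).
  x = 4: rhs = 13, matching y values: none (0 points).
  x = 5: rhs = 15, matching y values: none (0 points).
  x = 6: rhs = 9, matching y values: 3, 16 (2 points).
  x = 7: rhs = 1, matching y values: 1, 18 (2 points).
  x = 8: rhs = 16, matching y values: 4, 15 (2 points).
  x = 9: rhs = 3, matching y values: none (0 points).
  x = 10: rhs = 6, matching y values: 5, 14 (2 points).
  x = 11: rhs = 12, matching y values: none (0 points).
  x = 12: rhs = 8, matching y values: none (0 points).
  x = 13: rhs = 0, matching y values: 0 (1 points).
  x = 14: rhs = 13, matching y values: none (0 points).
  x = 15: rhs = 15, matching y values: none (0 points).
  x = 16: rhs = 12, matching y values: none (0 points).
  x = 17: rhs = 10, matching y values: none (0 points).
  x = 18: rhs = 15, matching y values: none (0 points).
Total affine count: 11.
Full point count |E(F_19)| = 11 + 1 = 12.
Hasse bound: |12 − (19+1)| = |-8| = 8 ≤ 2√19 ≈ 8.7178 ✓.


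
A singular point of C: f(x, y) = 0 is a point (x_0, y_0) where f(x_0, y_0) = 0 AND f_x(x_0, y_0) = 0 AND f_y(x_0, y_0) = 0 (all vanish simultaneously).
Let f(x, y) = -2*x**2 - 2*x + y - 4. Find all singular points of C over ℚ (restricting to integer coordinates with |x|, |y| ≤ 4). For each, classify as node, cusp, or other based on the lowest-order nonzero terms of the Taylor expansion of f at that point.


No singular points in the scanned grid; C is smooth there.

Compute partial derivatives:
  f_x = -4*x - 2.
  f_y = 1.
f_y = 1 is a nonzero constant, so f_y never vanishes: no point (x, y) can satisfy f = f_x = f_y = 0. In particular no (x, y) ∈ {−4, ..., 4}² is singular; the curve is smooth.


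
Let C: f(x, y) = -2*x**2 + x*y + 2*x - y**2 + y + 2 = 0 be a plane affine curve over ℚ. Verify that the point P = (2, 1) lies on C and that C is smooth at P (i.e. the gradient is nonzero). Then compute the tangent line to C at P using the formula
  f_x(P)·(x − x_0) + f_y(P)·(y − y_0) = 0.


Tangent line at P: -5*x + y + 9 = 0.

Step 1: f(2, 1) = 0, so P lies on C.
Step 2: partial derivatives
  f_x(x, y) = -4*x + y + 2, f_y(x, y) = x - 2*y + 1.
  f_x(P) = -5, f_y(P) = 1 (gradient nonzero, so P is smooth).
Step 3: tangent line at P: -5·(x − 2) + 1·(y − 1) = 0.
Expanding: -5*x + y + 9 = 0.


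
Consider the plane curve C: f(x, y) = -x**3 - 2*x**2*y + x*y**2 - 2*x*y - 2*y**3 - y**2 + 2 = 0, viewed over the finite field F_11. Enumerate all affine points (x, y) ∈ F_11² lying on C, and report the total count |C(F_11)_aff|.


Affine F_11-points: {(1, 4), (3, 7), (4, 3), (6, 5), (6, 7), (7, 0), (7, 5), (7, 9), (8, 1), (9, 9), (10, 5), (10, 7), (10, 9)}; count = 13.

For each of the 121 pairs (x, y) ∈ F_11², evaluate f(x, y) mod 11. Record the zeros.
  x = 0: [0↦2, 1↦10, 2↦4, 3↦5, 4↦1, 5↦2, 6↦7, 7↦4, 8↦3, 9↦3, 10↦3]  zeros at y ∈ ∅
  x = 1: [0↦1, 1↦6, 2↦10, 3↦1, 4↦0, 5↦6, 6↦7, 7↦2, 8↦1, 9↦3, 10↦7]  zeros at y ∈ {4}
  x = 2: [0↦5, 1↦3, 2↦2, 3↦1, 4↦10, 5↦6, 6↦10, 7↦10, 8↦5, 9↦5, 10↦9]  zeros at y ∈ ∅
  x = 3: [0↦8, 1↦6, 2↦7, 3↦10, 4↦3, 5↦7, 6↦10, 7↦0, 8↦9, 9↦3, 10↦3]  zeros at y ∈ {7}
  x = 4: [0↦4, 1↦9, 2↦8, 3↦0, 4↦6, 5↦3, 6↦1, 7↦10, 8↦7, 9↦2, 10↦5]  zeros at y ∈ {3}
  x = 5: [0↦9, 1↦6, 2↦10, 3↦9, 4↦2, 5↦10, 6↦10, 7↦1, 8↦4, 9↦7, 10↦9]  zeros at y ∈ ∅
  x = 6: [0↦6, 1↦2, 2↦7, 3↦9, 4↦7, 5↦0, 6↦9, 7↦0, 8↦5, 9↦1, 10↦9]  zeros at y ∈ {5, 7}
  x = 7: [0↦0, 1↦2, 2↦4, 3↦5, 4↦4, 5↦0, 6↦3, 7↦1, 8↦4, 9↦0, 10↦10]  zeros at y ∈ {0, 5, 9}
  x = 8: [0↦7, 1↦0, 2↦6, 3↦2, 4↦9, 5↦4, 6↦8, 7↦9, 8↦6, 9↦9, 10↦6]  zeros at y ∈ {1}
  x = 9: [0↦10, 1↦1, 2↦7, 3↦5, 4↦5, 5↦6, 6↦7, 7↦7, 8↦5, 9↦0, 10↦2]  zeros at y ∈ {9}
  x = 10: [0↦3, 1↦10, 2↦1, 3↦8, 4↦8, 5↦0, 6↦5, 7↦0, 8↦6, 9↦0, 10↦3]  zeros at y ∈ {5, 7, 9}
Collecting zeros: affine points = {(1, 4), (3, 7), (4, 3), (6, 5), (6, 7), (7, 0), (7, 5), (7, 9), (8, 1), (9, 9), (10, 5), (10, 7), (10, 9)}.
Total count |C(F_11)_aff| = 13.


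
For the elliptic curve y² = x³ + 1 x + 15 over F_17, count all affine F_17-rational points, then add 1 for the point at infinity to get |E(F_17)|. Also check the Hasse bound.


Affine points = {(0, 7), (0, 10), (1, 0), (2, 5), (2, 12), (4, 7), (4, 10), (5, 3), (5, 14), (6, 4), (6, 13), (7, 5), (7, 12), (8, 5), (8, 12), (12, 2), (12, 15), (13, 7), (13, 10), (14, 6), (14, 11), (16, 8), (16, 9)}; affine count = 23; |E(F_17)| = 24.

Discriminant check: Δ ∝ 4a³ + 27b² = 4·1³ + 27·15² = 4·1 + 27·225 ≡ 10 (mod 17). Nonzero ⇒ E is nonsingular.
For each x ∈ F_17, compute rhs = x³ + 1·x + 15 mod 17, then count y ∈ F_17 with y² ≡ rhs.
  x = 0: rhs = 15, matching y values: 7, 10 (2 points).
  x = 1: rhs = 0, matching y values: 0 (1 points).
  x = 2: rhs = 8, matching y values: 5, 12 (2 points).
  x = 3: rhs = 11, matching y values: none (0 points).
  x = 4: rhs = 15, matching y values: 7, 10 (2 points).
  x = 5: rhs = 9, matching y values: 3, 14 (2 points).
  x = 6: rhs = 16, matching y values: 4, 13 (2 points).
  x = 7: rhs = 8, matching y values: 5, 12 (2 points).
  x = 8: rhs = 8, matching y values: 5, 12 (2 points).
  x = 9: rhs = 5, matching y values: none (0 points).
  x = 10: rhs = 5, matching y values: none (0 points).
  x = 11: rhs = 14, matching y values: none (0 points).
  x = 12: rhs = 4, matching y values: 2, 15 (2 points).
  x = 13: rhs = 15, matching y values: 7, 10 (2 points).
  x = 14: rhs = 2, matching y values: 6, 11 (2 points).
  x = 15: rhs = 5, matching y values: none (0 points).
  x = 16: rhs = 13, matching y values: 8, 9 (2 points).
Total affine count: 23.
Full point count |E(F_17)| = 23 + 1 = 24.
Hasse bound: |24 − (17+1)| = |6| = 6 ≤ 2√17 ≈ 8.2462 ✓.


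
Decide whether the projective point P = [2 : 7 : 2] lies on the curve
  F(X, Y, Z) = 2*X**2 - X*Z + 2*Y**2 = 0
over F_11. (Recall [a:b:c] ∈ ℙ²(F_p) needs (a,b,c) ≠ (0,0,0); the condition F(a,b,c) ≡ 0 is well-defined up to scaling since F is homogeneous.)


F(2,7,2) ≡ 3 (mod 11); P is NOT on the curve.

Evaluate F(2, 7, 2) term-by-term (mod 11).
  2*X**2 ↦ 2·4·1·1 = 8
  -X*Z ↦ -1·2·1·2 = -4
  2*Y**2 ↦ 2·1·49·1 = 98
Sum: F(2, 7, 2) = (8) + (-4) + (98) = 102.
Reducing mod 11: 102 ≡ 3 (mod 11).
Since F(a, b, c) ≡ 3 ≠ 0 (mod 11), P does NOT lie on the curve.


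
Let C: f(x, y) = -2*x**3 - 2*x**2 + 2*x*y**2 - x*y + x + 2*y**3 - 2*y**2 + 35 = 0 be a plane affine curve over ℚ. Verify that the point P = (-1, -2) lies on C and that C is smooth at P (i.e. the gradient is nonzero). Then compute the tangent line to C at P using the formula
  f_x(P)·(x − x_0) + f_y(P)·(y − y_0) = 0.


Tangent line at P: 9*x + 41*y + 91 = 0.

Step 1: f(-1, -2) = 0, so P lies on C.
Step 2: partial derivatives
  f_x(x, y) = -6*x**2 - 4*x + 2*y**2 - y + 1, f_y(x, y) = 4*x*y - x + 6*y**2 - 4*y.
  f_x(P) = 9, f_y(P) = 41 (gradient nonzero, so P is smooth).
Step 3: tangent line at P: 9·(x − -1) + 41·(y − -2) = 0.
Expanding: 9*x + 41*y + 91 = 0.


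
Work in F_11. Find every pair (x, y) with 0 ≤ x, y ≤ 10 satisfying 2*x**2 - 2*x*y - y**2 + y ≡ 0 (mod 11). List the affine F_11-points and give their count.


Affine F_11-points: {(0, 0), (0, 1), (1, 1), (1, 9), (3, 7), (3, 10), (4, 7), (4, 8), (7, 10), (8, 9)}; count = 10.

For each of the 121 pairs (x, y) ∈ F_11², evaluate f(x, y) mod 11. Record the zeros.
  x = 0: [0↦0, 1↦0, 2↦9, 3↦5, 4↦10, 5↦2, 6↦3, 7↦2, 8↦10, 9↦5, 10↦9]  zeros at y ∈ {0, 1}
  x = 1: [0↦2, 1↦0, 2↦7, 3↦1, 4↦4, 5↦5, 6↦4, 7↦1, 8↦7, 9↦0, 10↦2]  zeros at y ∈ {1, 9}
  x = 2: [0↦8, 1↦4, 2↦9, 3↦1, 4↦2, 5↦1, 6↦9, 7↦4, 8↦8, 9↦10, 10↦10]  zeros at y ∈ ∅
  x = 3: [0↦7, 1↦1, 2↦4, 3↦5, 4↦4, 5↦1, 6↦7, 7↦0, 8↦2, 9↦2, 10↦0]  zeros at y ∈ {7, 10}
  x = 4: [0↦10, 1↦2, 2↦3, 3↦2, 4↦10, 5↦5, 6↦9, 7↦0, 8↦0, 9↦9, 10↦5]  zeros at y ∈ {7, 8}
  x = 5: [0↦6, 1↦7, 2↦6, 3↦3, 4↦9, 5↦2, 6↦4, 7↦4, 8↦2, 9↦9, 10↦3]  zeros at y ∈ ∅
  x = 6: [0↦6, 1↦5, 2↦2, 3↦8, 4↦1, 5↦3, 6↦3, 7↦1, 8↦8, 9↦2, 10↦5]  zeros at y ∈ ∅
  x = 7: [0↦10, 1↦7, 2↦2, 3↦6, 4↦8, 5↦8, 6↦6, 7↦2, 8↦7, 9↦10, 10↦0]  zeros at y ∈ {10}
  x = 8: [0↦7, 1↦2, 2↦6, 3↦8, 4↦8, 5↦6, 6↦2, 7↦7, 8↦10, 9↦0, 10↦10]  zeros at y ∈ {9}
  x = 9: [0↦8, 1↦1, 2↦3, 3↦3, 4↦1, 5↦8, 6↦2, 7↦5, 8↦6, 9↦5, 10↦2]  zeros at y ∈ ∅
  x = 10: [0↦2, 1↦4, 2↦4, 3↦2, 4↦9, 5↦3, 6↦6, 7↦7, 8↦6, 9↦3, 10↦9]  zeros at y ∈ ∅
Collecting zeros: affine points = {(0, 0), (0, 1), (1, 1), (1, 9), (3, 7), (3, 10), (4, 7), (4, 8), (7, 10), (8, 9)}.
Total count |C(F_11)_aff| = 10.


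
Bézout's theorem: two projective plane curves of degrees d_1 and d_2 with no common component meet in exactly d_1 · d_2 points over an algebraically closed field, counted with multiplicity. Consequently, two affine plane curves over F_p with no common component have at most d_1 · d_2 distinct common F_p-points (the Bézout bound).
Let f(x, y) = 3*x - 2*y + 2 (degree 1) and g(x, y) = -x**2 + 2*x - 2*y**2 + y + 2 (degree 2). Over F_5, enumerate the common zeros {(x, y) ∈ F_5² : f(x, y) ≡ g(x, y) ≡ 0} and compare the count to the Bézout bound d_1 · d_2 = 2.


Common zeros: ∅; count = 0; Bézout bound = 2.

deg(f) = 1, deg(g) = 2, so Bézout bound = 2.
Scan x ∈ F_5. For each x, list the y ∈ F_5 with f(x, y) ≡ 0 and those with g(x, y) ≡ 0 (mod 5); the common zeros in that column are the intersection.
  x = 0: f ≡ 0 at y ∈ {1}; g ≡ 0 at y ∈ ∅; common: ∅.
  x = 1: f ≡ 0 at y ∈ {0}; g ≡ 0 at y ∈ {4}; common: ∅.
  x = 2: f ≡ 0 at y ∈ {4}; g ≡ 0 at y ∈ ∅; common: ∅.
  x = 3: f ≡ 0 at y ∈ {3}; g ≡ 0 at y ∈ ∅; common: ∅.
  x = 4: f ≡ 0 at y ∈ {2}; g ≡ 0 at y ∈ ∅; common: ∅.
Collecting: common zeros = ∅, so the count is 0.
Comparison with the Bézout bound: 0 ≤ 2 = deg(f)·deg(g), as expected for curves with no common component (the affine F_5-count falls short of the bound because intersections may lie at infinity, over extension fields, or carry multiplicity).


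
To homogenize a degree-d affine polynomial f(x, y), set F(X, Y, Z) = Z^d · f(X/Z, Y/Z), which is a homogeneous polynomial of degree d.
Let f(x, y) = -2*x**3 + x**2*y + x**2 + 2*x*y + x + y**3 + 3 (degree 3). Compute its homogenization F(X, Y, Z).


F(X, Y, Z) = -2*X**3 + X**2*Y + X**2*Z + 2*X*Y*Z + X*Z**2 + Y**3 + 3*Z**3

deg(f) = 3.
Substitute x = X/Z, y = Y/Z into f, then multiply by Z^3.
  monomial -2·x^3·y^0 ↦ -2·X^3·Y^0·Z^0.
  monomial 1·x^2·y^1 ↦ 1·X^2·Y^1·Z^0.
  monomial 1·x^2·y^0 ↦ 1·X^2·Y^0·Z^1.
  monomial 2·x^1·y^1 ↦ 2·X^1·Y^1·Z^1.
  monomial 1·x^1·y^0 ↦ 1·X^1·Y^0·Z^2.
  monomial 1·x^0·y^3 ↦ 1·X^0·Y^3·Z^0.
  monomial 3·x^0·y^0 ↦ 3·X^0·Y^0·Z^3.
Collecting: F(X, Y, Z) = -2*X**3 + X**2*Y + X**2*Z + 2*X*Y*Z + X*Z**2 + Y**3 + 3*Z**3.


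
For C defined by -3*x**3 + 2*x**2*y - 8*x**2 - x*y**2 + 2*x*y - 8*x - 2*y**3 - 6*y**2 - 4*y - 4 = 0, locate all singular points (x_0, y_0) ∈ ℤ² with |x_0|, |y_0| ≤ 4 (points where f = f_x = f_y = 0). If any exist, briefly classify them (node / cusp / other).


Singular points: {(-1, -1)}; classification: node.

Compute partial derivatives:
  f_x = -9*x**2 + 4*x*y - 16*x - y**2 + 2*y - 8.
  f_y = 2*x**2 - 2*x*y + 2*x - 6*y**2 - 12*y - 4.
Scan x_0 ∈ {−4, ..., 4}. For each x_0, f_y(x_0, y) is a polynomial in y; find its integer roots y ∈ {−4, ..., 4}, then test f_x and f at those candidates.
  x = -4: f_y(-4, y) = -6*y**2 - 4*y + 20; no integer root y with |y| ≤ 4.
  x = -3: f_y(-3, y) = -6*y**2 - 6*y + 8; no integer root y with |y| ≤ 4.
  x = -2: f_y(-2, y) = -6*y**2 - 8*y; vanishes at y ∈ {0}. (-2, 0): f_x = -12 ≠ 0.
  x = -1: f_y(-1, y) = -6*y**2 - 10*y - 4; vanishes at y ∈ {-1}. (-1, -1): f_x = 0, f = 0 — SINGULAR.
  x = 0: f_y(0, y) = -6*y**2 - 12*y - 4; no integer root y with |y| ≤ 4.
  x = 1: f_y(1, y) = -6*y**2 - 14*y; vanishes at y ∈ {0}. (1, 0): f_x = -33 ≠ 0.
  x = 2: f_y(2, y) = -6*y**2 - 16*y + 8; no integer root y with |y| ≤ 4.
  x = 3: f_y(3, y) = -6*y**2 - 18*y + 20; no integer root y with |y| ≤ 4.
  x = 4: f_y(4, y) = -6*y**2 - 20*y + 36; no integer root y with |y| ≤ 4.
Only singular point on the grid: (-1, -1).
Classify: substitute x = -1 + u, y = -1 + v and expand: f = -3*u**3 + 2*u**2*v - u**2 - u*v**2 - 2*v**3 + v**2.
No constant or linear terms (consistent with a singular point). Quadratic part: -u**2 + v**2. Cubic part: -3*u**3 + 2*u**2*v - u*v**2 - 2*v**3.
The quadratic part v**2 - u**2 = (v − u)(v + u) splits into two distinct linear factors, so there are two distinct tangent lines y − -1 = ±(x − -1) — this is a node (ordinary double point).
Classification: node.


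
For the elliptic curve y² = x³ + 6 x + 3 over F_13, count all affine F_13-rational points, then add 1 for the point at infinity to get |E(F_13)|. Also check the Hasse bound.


Affine points = {(0, 4), (0, 9), (1, 6), (1, 7), (2, 6), (2, 7), (3, 3), (3, 10), (4, 0), (8, 2), (8, 11), (10, 6), (10, 7), (11, 3), (11, 10), (12, 3), (12, 10)}; affine count = 17; |E(F_13)| = 18.

Discriminant check: Δ ∝ 4a³ + 27b² = 4·6³ + 27·3² = 4·216 + 27·9 ≡ 2 (mod 13). Nonzero ⇒ E is nonsingular.
For each x ∈ F_13, compute rhs = x³ + 6·x + 3 mod 13, then count y ∈ F_13 with y² ≡ rhs.
  x = 0: rhs = 3, matching y values: 4, 9 (2 points).
  x = 1: rhs = 10, matching y values: 6, 7 (2 points).
  x = 2: rhs = 10, matching y values: 6, 7 (2 points).
  x = 3: rhs = 9, matching y values: 3, 10 (2 points).
  x = 4: rhs = 0, matching y values: 0 (1 points).
  x = 5: rhs = 2, matching y values: none (0 points).
  x = 6: rhs = 8, matching y values: none (0 points).
  x = 7: rhs = 11, matching y values: none (0 points).
  x = 8: rhs = 4, matching y values: 2, 11 (2 points).
  x = 9: rhs = 6, matching y values: none (0 points).
  x = 10: rhs = 10, matching y values: 6, 7 (2 points).
  x = 11: rhs = 9, matching y values: 3, 10 (2 points).
  x = 12: rhs = 9, matching y values: 3, 10 (2 points).
Total affine count: 17.
Full point count |E(F_13)| = 17 + 1 = 18.
Hasse bound: |18 − (13+1)| = |4| = 4 ≤ 2√13 ≈ 7.2111 ✓.


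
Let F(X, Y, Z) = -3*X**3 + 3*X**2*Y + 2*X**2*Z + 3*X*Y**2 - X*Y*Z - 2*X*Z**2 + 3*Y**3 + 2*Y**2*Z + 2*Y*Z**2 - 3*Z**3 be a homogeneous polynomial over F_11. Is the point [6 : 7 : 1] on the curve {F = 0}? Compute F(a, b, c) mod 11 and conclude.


F(6,7,1) ≡ 1 (mod 11); P is NOT on the curve.

Evaluate F(6, 7, 1) term-by-term (mod 11).
  -3*X**3 ↦ -3·216·1·1 = -648
  3*X**2*Y ↦ 3·36·7·1 = 756
  2*X**2*Z ↦ 2·36·1·1 = 72
  3*X*Y**2 ↦ 3·6·49·1 = 882
  -X*Y*Z ↦ -1·6·7·1 = -42
  -2*X*Z**2 ↦ -2·6·1·1 = -12
  3*Y**3 ↦ 3·1·343·1 = 1029
  2*Y**2*Z ↦ 2·1·49·1 = 98
  2*Y*Z**2 ↦ 2·1·7·1 = 14
  -3*Z**3 ↦ -3·1·1·1 = -3
Sum: F(6, 7, 1) = (-648) + (756) + (72) + (882) + (-42) + (-12) + (1029) + (98) + (14) + (-3) = 2146.
Reducing mod 11: 2146 ≡ 1 (mod 11).
Since F(a, b, c) ≡ 1 ≠ 0 (mod 11), P does NOT lie on the curve.


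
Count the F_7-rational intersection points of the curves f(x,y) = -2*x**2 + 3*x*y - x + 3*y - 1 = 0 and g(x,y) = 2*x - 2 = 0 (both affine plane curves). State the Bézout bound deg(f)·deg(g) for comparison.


Common zeros: {(1, 3)}; count = 1; Bézout bound = 2.

deg(f) = 2, deg(g) = 1, so Bézout bound = 2.
Scan x ∈ F_7. For each x, list the y ∈ F_7 with f(x, y) ≡ 0 and those with g(x, y) ≡ 0 (mod 7); the common zeros in that column are the intersection.
  x = 0: f ≡ 0 at y ∈ {5}; g ≡ 0 at y ∈ ∅; common: ∅.
  x = 1: f ≡ 0 at y ∈ {3}; g ≡ 0 at y ∈ {0, 1, 2, 3, 4, 5, 6}; common: {3}.
  x = 2: f ≡ 0 at y ∈ {2}; g ≡ 0 at y ∈ ∅; common: ∅.
  x = 3: f ≡ 0 at y ∈ {3}; g ≡ 0 at y ∈ ∅; common: ∅.
  x = 4: f ≡ 0 at y ∈ {2}; g ≡ 0 at y ∈ ∅; common: ∅.
  x = 5: f ≡ 0 at y ∈ {0}; g ≡ 0 at y ∈ ∅; common: ∅.
  x = 6: f ≡ 0 at y ∈ ∅; g ≡ 0 at y ∈ ∅; common: ∅.
Collecting: common zeros = {(1, 3)}, so the count is 1.
Comparison with the Bézout bound: 1 ≤ 2 = deg(f)·deg(g), as expected for curves with no common component (the affine F_7-count falls short of the bound because intersections may lie at infinity, over extension fields, or carry multiplicity).


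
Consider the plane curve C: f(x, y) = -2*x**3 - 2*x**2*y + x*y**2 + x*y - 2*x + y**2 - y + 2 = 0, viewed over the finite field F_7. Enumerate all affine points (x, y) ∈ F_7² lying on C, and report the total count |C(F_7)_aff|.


Affine F_7-points: {(0, 4), (3, 1), (3, 3), (4, 5), (6, 5)}; count = 5.

For each of the 49 pairs (x, y) ∈ F_7², evaluate f(x, y) mod 7. Record the zeros.
  x = 0: [0↦2, 1↦2, 2↦4, 3↦1, 4↦0, 5↦1, 6↦4]  zeros at y ∈ {4}
  x = 1: [0↦5, 1↦5, 2↦2, 3↦3, 4↦1, 5↦3, 6↦2]  zeros at y ∈ ∅
  x = 2: [0↦3, 1↦6, 2↦1, 3↦2, 4↦2, 5↦1, 6↦6]  zeros at y ∈ ∅
  x = 3: [0↦5, 1↦0, 2↦3, 3↦0, 4↦5, 5↦4, 6↦4]  zeros at y ∈ {1, 3}
  x = 4: [0↦6, 1↦3, 2↦3, 3↦6, 4↦5, 5↦0, 6↦5]  zeros at y ∈ {5}
  x = 5: [0↦1, 1↦3, 2↦3, 3↦1, 4↦4, 5↦5, 6↦4]  zeros at y ∈ ∅
  x = 6: [0↦6, 1↦2, 2↦5, 3↦1, 4↦4, 5↦0, 6↦3]  zeros at y ∈ {5}
Collecting zeros: affine points = {(0, 4), (3, 1), (3, 3), (4, 5), (6, 5)}.
Total count |C(F_7)_aff| = 5.


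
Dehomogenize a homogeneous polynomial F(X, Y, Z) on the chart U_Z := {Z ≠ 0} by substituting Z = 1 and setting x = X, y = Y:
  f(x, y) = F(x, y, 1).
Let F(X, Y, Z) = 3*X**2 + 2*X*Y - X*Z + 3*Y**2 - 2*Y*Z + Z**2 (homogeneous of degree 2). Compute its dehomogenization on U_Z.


f(x, y) = 3*x**2 + 2*x*y - x + 3*y**2 - 2*y + 1

On U_Z we set Z = 1. Each monomial c·X^i·Y^j·Z^k in F becomes c·x^i·y^j·1^k = c·x^i·y^j.
Substituting Z = 1: F(X, Y, 1) = 3*x**2 + 2*x*y - x + 3*y**2 - 2*y + 1.
Note: deg(f) ≤ deg(F) = 2; strict inequality happens when F is divisible by Z (lost terms).


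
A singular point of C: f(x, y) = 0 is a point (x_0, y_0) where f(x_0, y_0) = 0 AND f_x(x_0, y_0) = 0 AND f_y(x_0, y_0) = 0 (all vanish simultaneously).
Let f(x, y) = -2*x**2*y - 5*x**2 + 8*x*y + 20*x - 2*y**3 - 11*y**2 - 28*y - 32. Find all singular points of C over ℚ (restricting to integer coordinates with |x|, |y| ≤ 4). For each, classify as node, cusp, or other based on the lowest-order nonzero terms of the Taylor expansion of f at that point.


Singular points: {(2, -2)}; classification: node.

Compute partial derivatives:
  f_x = -4*x*y - 10*x + 8*y + 20.
  f_y = -2*x**2 + 8*x - 6*y**2 - 22*y - 28.
Scan x_0 ∈ {−4, ..., 4}. For each x_0, f_y(x_0, y) is a polynomial in y; find its integer roots y ∈ {−4, ..., 4}, then test f_x and f at those candidates.
  x = -4: f_y(-4, y) = -6*y**2 - 22*y - 92; no integer root y with |y| ≤ 4.
  x = -3: f_y(-3, y) = -6*y**2 - 22*y - 70; no integer root y with |y| ≤ 4.
  x = -2: f_y(-2, y) = -6*y**2 - 22*y - 52; no integer root y with |y| ≤ 4.
  x = -1: f_y(-1, y) = -6*y**2 - 22*y - 38; no integer root y with |y| ≤ 4.
  x = 0: f_y(0, y) = -6*y**2 - 22*y - 28; no integer root y with |y| ≤ 4.
  x = 1: f_y(1, y) = -6*y**2 - 22*y - 22; no integer root y with |y| ≤ 4.
  x = 2: f_y(2, y) = -6*y**2 - 22*y - 20; vanishes at y ∈ {-2}. (2, -2): f_x = 0, f = 0 — SINGULAR.
  x = 3: f_y(3, y) = -6*y**2 - 22*y - 22; no integer root y with |y| ≤ 4.
  x = 4: f_y(4, y) = -6*y**2 - 22*y - 28; no integer root y with |y| ≤ 4.
Only singular point on the grid: (2, -2).
Classify: substitute x = 2 + u, y = -2 + v and expand: f = -2*u**2*v - u**2 - 2*v**3 + v**2.
No constant or linear terms (consistent with a singular point). Quadratic part: -u**2 + v**2. Cubic part: -2*u**2*v - 2*v**3.
The quadratic part v**2 - u**2 = (v − u)(v + u) splits into two distinct linear factors, so there are two distinct tangent lines y − -2 = ±(x − 2) — this is a node (ordinary double point).
Classification: node.


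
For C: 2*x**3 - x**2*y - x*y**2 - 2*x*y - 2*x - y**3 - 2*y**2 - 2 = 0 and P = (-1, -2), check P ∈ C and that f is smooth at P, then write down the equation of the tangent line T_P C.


Tangent line at P: -7*y - 14 = 0.

Step 1: f(-1, -2) = 0, so P lies on C.
Step 2: partial derivatives
  f_x(x, y) = 6*x**2 - 2*x*y - y**2 - 2*y - 2, f_y(x, y) = -x**2 - 2*x*y - 2*x - 3*y**2 - 4*y.
  f_x(P) = 0, f_y(P) = -7 (gradient nonzero, so P is smooth).
Step 3: tangent line at P: 0·(x − -1) + -7·(y − -2) = 0.
Expanding: -7*y - 14 = 0.


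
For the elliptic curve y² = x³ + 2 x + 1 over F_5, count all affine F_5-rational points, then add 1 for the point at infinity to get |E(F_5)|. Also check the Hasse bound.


Affine points = {(0, 1), (0, 4), (1, 2), (1, 3), (3, 2), (3, 3)}; affine count = 6; |E(F_5)| = 7.

Discriminant check: Δ ∝ 4a³ + 27b² = 4·2³ + 27·1² = 4·8 + 27·1 ≡ 4 (mod 5). Nonzero ⇒ E is nonsingular.
For each x ∈ F_5, compute rhs = x³ + 2·x + 1 mod 5, then count y ∈ F_5 with y² ≡ rhs.
  x = 0: rhs = 1, matching y values: 1, 4 (2 points).
  x = 1: rhs = 4, matching y values: 2, 3 (2 points).
  x = 2: rhs = 3, matching y values: none (0 points).
  x = 3: rhs = 4, matching y values: 2, 3 (2 points).
  x = 4: rhs = 3, matching y values: none (0 points).
Total affine count: 6.
Full point count |E(F_5)| = 6 + 1 = 7.
Hasse bound: |7 − (5+1)| = |1| = 1 ≤ 2√5 ≈ 4.4721 ✓.


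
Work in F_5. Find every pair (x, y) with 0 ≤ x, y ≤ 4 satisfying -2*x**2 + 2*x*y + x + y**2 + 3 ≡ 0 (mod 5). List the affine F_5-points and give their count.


Affine F_5-points: {(1, 1), (1, 2), (3, 1), (3, 3), (4, 0), (4, 2)}; count = 6.

For each of the 25 pairs (x, y) ∈ F_5², evaluate f(x, y) mod 5. Record the zeros.
  x = 0: [0↦3, 1↦4, 2↦2, 3↦2, 4↦4]  zeros at y ∈ ∅
  x = 1: [0↦2, 1↦0, 2↦0, 3↦2, 4↦1]  zeros at y ∈ {1, 2}
  x = 2: [0↦2, 1↦2, 2↦4, 3↦3, 4↦4]  zeros at y ∈ ∅
  x = 3: [0↦3, 1↦0, 2↦4, 3↦0, 4↦3]  zeros at y ∈ {1, 3}
  x = 4: [0↦0, 1↦4, 2↦0, 3↦3, 4↦3]  zeros at y ∈ {0, 2}
Collecting zeros: affine points = {(1, 1), (1, 2), (3, 1), (3, 3), (4, 0), (4, 2)}.
Total count |C(F_5)_aff| = 6.


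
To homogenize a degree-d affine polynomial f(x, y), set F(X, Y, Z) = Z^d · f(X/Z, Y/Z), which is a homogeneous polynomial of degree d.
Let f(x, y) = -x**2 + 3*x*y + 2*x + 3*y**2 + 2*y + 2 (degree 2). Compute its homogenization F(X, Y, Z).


F(X, Y, Z) = -X**2 + 3*X*Y + 2*X*Z + 3*Y**2 + 2*Y*Z + 2*Z**2

deg(f) = 2.
Substitute x = X/Z, y = Y/Z into f, then multiply by Z^2.
  monomial -1·x^2·y^0 ↦ -1·X^2·Y^0·Z^0.
  monomial 3·x^1·y^1 ↦ 3·X^1·Y^1·Z^0.
  monomial 2·x^1·y^0 ↦ 2·X^1·Y^0·Z^1.
  monomial 3·x^0·y^2 ↦ 3·X^0·Y^2·Z^0.
  monomial 2·x^0·y^1 ↦ 2·X^0·Y^1·Z^1.
  monomial 2·x^0·y^0 ↦ 2·X^0·Y^0·Z^2.
Collecting: F(X, Y, Z) = -X**2 + 3*X*Y + 2*X*Z + 3*Y**2 + 2*Y*Z + 2*Z**2.


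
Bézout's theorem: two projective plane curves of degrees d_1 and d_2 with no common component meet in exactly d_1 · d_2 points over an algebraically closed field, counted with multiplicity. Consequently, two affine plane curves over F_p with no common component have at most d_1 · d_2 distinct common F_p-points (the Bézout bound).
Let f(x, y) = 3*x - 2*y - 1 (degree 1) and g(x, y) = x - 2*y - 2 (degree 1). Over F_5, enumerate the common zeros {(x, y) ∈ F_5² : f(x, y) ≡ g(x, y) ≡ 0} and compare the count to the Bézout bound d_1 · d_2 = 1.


Common zeros: {(2, 0)}; count = 1; Bézout bound = 1.

deg(f) = 1, deg(g) = 1, so Bézout bound = 1.
Scan x ∈ F_5. For each x, list the y ∈ F_5 with f(x, y) ≡ 0 and those with g(x, y) ≡ 0 (mod 5); the common zeros in that column are the intersection.
  x = 0: f ≡ 0 at y ∈ {2}; g ≡ 0 at y ∈ {4}; common: ∅.
  x = 1: f ≡ 0 at y ∈ {1}; g ≡ 0 at y ∈ {2}; common: ∅.
  x = 2: f ≡ 0 at y ∈ {0}; g ≡ 0 at y ∈ {0}; common: {0}.
  x = 3: f ≡ 0 at y ∈ {4}; g ≡ 0 at y ∈ {3}; common: ∅.
  x = 4: f ≡ 0 at y ∈ {3}; g ≡ 0 at y ∈ {1}; common: ∅.
Collecting: common zeros = {(2, 0)}, so the count is 1.
Comparison with the Bézout bound: 1 ≤ 1 = deg(f)·deg(g), as expected for curves with no common component (the bound is attained).


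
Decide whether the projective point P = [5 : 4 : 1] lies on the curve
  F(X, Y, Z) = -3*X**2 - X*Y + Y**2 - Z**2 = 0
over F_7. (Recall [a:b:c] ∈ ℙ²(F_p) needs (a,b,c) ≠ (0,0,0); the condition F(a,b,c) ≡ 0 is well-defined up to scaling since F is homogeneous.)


F(5,4,1) ≡ 4 (mod 7); P is NOT on the curve.

Evaluate F(5, 4, 1) term-by-term (mod 7).
  -3*X**2 ↦ -3·25·1·1 = -75
  -X*Y ↦ -1·5·4·1 = -20
  Y**2 ↦ 1·1·16·1 = 16
  -Z**2 ↦ -1·1·1·1 = -1
Sum: F(5, 4, 1) = (-75) + (-20) + (16) + (-1) = -80.
Reducing mod 7: -80 ≡ 4 (mod 7).
Since F(a, b, c) ≡ 4 ≠ 0 (mod 7), P does NOT lie on the curve.


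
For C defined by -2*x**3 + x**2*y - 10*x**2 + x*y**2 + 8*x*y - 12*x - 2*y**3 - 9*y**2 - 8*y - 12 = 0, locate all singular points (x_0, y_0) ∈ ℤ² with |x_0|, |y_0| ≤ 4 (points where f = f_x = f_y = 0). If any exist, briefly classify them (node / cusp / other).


Singular points: {(-2, -2)}; classification: cusp.

Compute partial derivatives:
  f_x = -6*x**2 + 2*x*y - 20*x + y**2 + 8*y - 12.
  f_y = x**2 + 2*x*y + 8*x - 6*y**2 - 18*y - 8.
Scan x_0 ∈ {−4, ..., 4}. For each x_0, f_y(x_0, y) is a polynomial in y; find its integer roots y ∈ {−4, ..., 4}, then test f_x and f at those candidates.
  x = -4: f_y(-4, y) = -6*y**2 - 26*y - 24; vanishes at y ∈ {-3}. (-4, -3): f_x = -19 ≠ 0.
  x = -3: f_y(-3, y) = -6*y**2 - 24*y - 23; no integer root y with |y| ≤ 4.
  x = -2: f_y(-2, y) = -6*y**2 - 22*y - 20; vanishes at y ∈ {-2}. (-2, -2): f_x = 0, f = 0 — SINGULAR.
  x = -1: f_y(-1, y) = -6*y**2 - 20*y - 15; no integer root y with |y| ≤ 4.
  x = 0: f_y(0, y) = -6*y**2 - 18*y - 8; no integer root y with |y| ≤ 4.
  x = 1: f_y(1, y) = -6*y**2 - 16*y + 1; no integer root y with |y| ≤ 4.
  x = 2: f_y(2, y) = -6*y**2 - 14*y + 12; vanishes at y ∈ {-3}. (2, -3): f_x = -103 ≠ 0.
  x = 3: f_y(3, y) = -6*y**2 - 12*y + 25; no integer root y with |y| ≤ 4.
  x = 4: f_y(4, y) = -6*y**2 - 10*y + 40; no integer root y with |y| ≤ 4.
Only singular point on the grid: (-2, -2).
Classify: substitute x = -2 + u, y = -2 + v and expand: f = -2*u**3 + u**2*v + u*v**2 - 2*v**3 + v**2.
No constant or linear terms (consistent with a singular point). Quadratic part: v**2. Cubic part: -2*u**3 + u**2*v + u*v**2 - 2*v**3.
The quadratic part v**2 is a perfect square, so there is a single (double) tangent line v = 0, i.e. y = -2. Restricting the cubic part to that line (v = 0) leaves -2*u**3 ≠ 0, so f is not divisible by v and the branch is v² ≈ 2*u**3 to lowest order — this is a cusp.
Classification: cusp.


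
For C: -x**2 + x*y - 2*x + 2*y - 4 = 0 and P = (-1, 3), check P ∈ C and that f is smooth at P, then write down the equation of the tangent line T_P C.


Tangent line at P: 3*x + y = 0.

Step 1: f(-1, 3) = 0, so P lies on C.
Step 2: partial derivatives
  f_x(x, y) = -2*x + y - 2, f_y(x, y) = x + 2.
  f_x(P) = 3, f_y(P) = 1 (gradient nonzero, so P is smooth).
Step 3: tangent line at P: 3·(x − -1) + 1·(y − 3) = 0.
Expanding: 3*x + y = 0.


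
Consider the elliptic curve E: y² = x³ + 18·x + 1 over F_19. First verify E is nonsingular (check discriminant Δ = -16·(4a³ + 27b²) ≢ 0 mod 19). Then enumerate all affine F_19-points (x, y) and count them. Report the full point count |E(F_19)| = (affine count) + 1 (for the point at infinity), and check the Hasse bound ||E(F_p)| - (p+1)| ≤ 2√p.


Affine points = {(0, 1), (0, 18), (1, 1), (1, 18), (2, 8), (2, 11), (3, 5), (3, 14), (4, 2), (4, 17), (5, 8), (5, 11), (8, 7), (8, 12), (12, 8), (12, 11), (13, 0), (15, 6), (15, 13), (18, 1), (18, 18)}; affine count = 21; |E(F_19)| = 22.

Discriminant check: Δ ∝ 4a³ + 27b² = 4·18³ + 27·1² = 4·5832 + 27·1 ≡ 4 (mod 19). Nonzero ⇒ E is nonsingular.
For each x ∈ F_19, compute rhs = x³ + 18·x + 1 mod 19, then count y ∈ F_19 with y² ≡ rhs.
  x = 0: rhs = 1, matching y values: 1, 18 (2 points).
  x = 1: rhs = 1, matching y values: 1, 18 (2 points).
  x = 2: rhs = 7, matching y values: 8, 11 (2 points).
  x = 3: rhs = 6, matching y values: 5, 14 (2 points).
  x = 4: rhs = 4, matching y values: 2, 17 (2 points).
  x = 5: rhs = 7, matching y values: 8, 11 (2 points).
  x = 6: rhs = 2, matching y values: none (0 points).
  x = 7: rhs = 14, matching y values: none (0 points).
  x = 8: rhs = 11, matching y values: 7, 12 (2 points).
  x = 9: rhs = 18, matching y values: none (0 points).
  x = 10: rhs = 3, matching y values: none (0 points).
  x = 11: rhs = 10, matching y values: none (0 points).
  x = 12: rhs = 7, matching y values: 8, 11 (2 points).
  x = 13: rhs = 0, matching y values: 0 (1 points).
  x = 14: rhs = 14, matching y values: none (0 points).
  x = 15: rhs = 17, matching y values: 6, 13 (2 points).
  x = 16: rhs = 15, matching y values: none (0 points).
  x = 17: rhs = 14, matching y values: none (0 points).
  x = 18: rhs = 1, matching y values: 1, 18 (2 points).
Total affine count: 21.
Full point count |E(F_19)| = 21 + 1 = 22.
Hasse bound: |22 − (19+1)| = |2| = 2 ≤ 2√19 ≈ 8.7178 ✓.


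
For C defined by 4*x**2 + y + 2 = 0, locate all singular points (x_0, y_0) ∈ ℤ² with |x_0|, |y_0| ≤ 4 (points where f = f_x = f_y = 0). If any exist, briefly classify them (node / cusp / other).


No singular points in the scanned grid; C is smooth there.

Compute partial derivatives:
  f_x = 8*x.
  f_y = 1.
f_y = 1 is a nonzero constant, so f_y never vanishes: no point (x, y) can satisfy f = f_x = f_y = 0. In particular no (x, y) ∈ {−4, ..., 4}² is singular; the curve is smooth.


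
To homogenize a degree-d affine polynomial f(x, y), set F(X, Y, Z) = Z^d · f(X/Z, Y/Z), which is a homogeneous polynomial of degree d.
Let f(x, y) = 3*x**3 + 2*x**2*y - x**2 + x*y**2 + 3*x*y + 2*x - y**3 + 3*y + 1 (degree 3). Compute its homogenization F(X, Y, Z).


F(X, Y, Z) = 3*X**3 + 2*X**2*Y - X**2*Z + X*Y**2 + 3*X*Y*Z + 2*X*Z**2 - Y**3 + 3*Y*Z**2 + Z**3

deg(f) = 3.
Substitute x = X/Z, y = Y/Z into f, then multiply by Z^3.
  monomial 3·x^3·y^0 ↦ 3·X^3·Y^0·Z^0.
  monomial 2·x^2·y^1 ↦ 2·X^2·Y^1·Z^0.
  monomial -1·x^2·y^0 ↦ -1·X^2·Y^0·Z^1.
  monomial 1·x^1·y^2 ↦ 1·X^1·Y^2·Z^0.
  monomial 3·x^1·y^1 ↦ 3·X^1·Y^1·Z^1.
  monomial 2·x^1·y^0 ↦ 2·X^1·Y^0·Z^2.
  monomial -1·x^0·y^3 ↦ -1·X^0·Y^3·Z^0.
  monomial 3·x^0·y^1 ↦ 3·X^0·Y^1·Z^2.
  monomial 1·x^0·y^0 ↦ 1·X^0·Y^0·Z^3.
Collecting: F(X, Y, Z) = 3*X**3 + 2*X**2*Y - X**2*Z + X*Y**2 + 3*X*Y*Z + 2*X*Z**2 - Y**3 + 3*Y*Z**2 + Z**3.


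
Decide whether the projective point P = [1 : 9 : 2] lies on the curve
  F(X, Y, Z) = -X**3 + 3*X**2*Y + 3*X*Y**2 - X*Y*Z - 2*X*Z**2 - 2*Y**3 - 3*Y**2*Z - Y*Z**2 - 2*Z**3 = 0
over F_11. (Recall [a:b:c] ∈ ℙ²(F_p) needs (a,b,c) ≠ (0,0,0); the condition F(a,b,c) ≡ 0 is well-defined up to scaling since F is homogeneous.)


F(1,9,2) ≡ 7 (mod 11); P is NOT on the curve.

Evaluate F(1, 9, 2) term-by-term (mod 11).
  -X**3 ↦ -1·1·1·1 = -1
  3*X**2*Y ↦ 3·1·9·1 = 27
  3*X*Y**2 ↦ 3·1·81·1 = 243
  -X*Y*Z ↦ -1·1·9·2 = -18
  -2*X*Z**2 ↦ -2·1·1·4 = -8
  -2*Y**3 ↦ -2·1·729·1 = -1458
  -3*Y**2*Z ↦ -3·1·81·2 = -486
  -Y*Z**2 ↦ -1·1·9·4 = -36
  -2*Z**3 ↦ -2·1·1·8 = -16
Sum: F(1, 9, 2) = (-1) + (27) + (243) + (-18) + (-8) + (-1458) + (-486) + (-36) + (-16) = -1753.
Reducing mod 11: -1753 ≡ 7 (mod 11).
Since F(a, b, c) ≡ 7 ≠ 0 (mod 11), P does NOT lie on the curve.


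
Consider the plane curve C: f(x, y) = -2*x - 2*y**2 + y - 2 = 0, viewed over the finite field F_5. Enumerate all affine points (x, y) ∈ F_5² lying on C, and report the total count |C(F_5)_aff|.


Affine F_5-points: {(0, 4), (1, 1), (1, 2), (4, 0), (4, 3)}; count = 5.

For each of the 25 pairs (x, y) ∈ F_5², evaluate f(x, y) mod 5. Record the zeros.
  x = 0: [0↦3, 1↦2, 2↦2, 3↦3, 4↦0]  zeros at y ∈ {4}
  x = 1: [0↦1, 1↦0, 2↦0, 3↦1, 4↦3]  zeros at y ∈ {1, 2}
  x = 2: [0↦4, 1↦3, 2↦3, 3↦4, 4↦1]  zeros at y ∈ ∅
  x = 3: [0↦2, 1↦1, 2↦1, 3↦2, 4↦4]  zeros at y ∈ ∅
  x = 4: [0↦0, 1↦4, 2↦4, 3↦0, 4↦2]  zeros at y ∈ {0, 3}
Collecting zeros: affine points = {(0, 4), (1, 1), (1, 2), (4, 0), (4, 3)}.
Total count |C(F_5)_aff| = 5.


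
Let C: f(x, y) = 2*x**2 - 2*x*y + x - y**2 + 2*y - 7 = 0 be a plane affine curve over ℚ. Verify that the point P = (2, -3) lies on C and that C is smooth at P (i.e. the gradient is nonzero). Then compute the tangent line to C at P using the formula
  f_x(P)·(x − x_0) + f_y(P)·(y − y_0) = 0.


Tangent line at P: 15*x + 4*y - 18 = 0.

Step 1: f(2, -3) = 0, so P lies on C.
Step 2: partial derivatives
  f_x(x, y) = 4*x - 2*y + 1, f_y(x, y) = -2*x - 2*y + 2.
  f_x(P) = 15, f_y(P) = 4 (gradient nonzero, so P is smooth).
Step 3: tangent line at P: 15·(x − 2) + 4·(y − -3) = 0.
Expanding: 15*x + 4*y - 18 = 0.


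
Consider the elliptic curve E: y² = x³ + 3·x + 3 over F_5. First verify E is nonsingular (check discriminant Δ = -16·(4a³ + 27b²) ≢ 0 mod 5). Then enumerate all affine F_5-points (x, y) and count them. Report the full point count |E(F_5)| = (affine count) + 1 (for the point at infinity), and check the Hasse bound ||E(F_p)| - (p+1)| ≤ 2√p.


Affine points = {(3, 2), (3, 3), (4, 2), (4, 3)}; affine count = 4; |E(F_5)| = 5.

Discriminant check: Δ ∝ 4a³ + 27b² = 4·3³ + 27·3² = 4·27 + 27·9 ≡ 1 (mod 5). Nonzero ⇒ E is nonsingular.
For each x ∈ F_5, compute rhs = x³ + 3·x + 3 mod 5, then count y ∈ F_5 with y² ≡ rhs.
  x = 0: rhs = 3, matching y values: none (0 points).
  x = 1: rhs = 2, matching y values: none (0 points).
  x = 2: rhs = 2, matching y values: none (0 points).
  x = 3: rhs = 4, matching y values: 2, 3 (2 points).
  x = 4: rhs = 4, matching y values: 2, 3 (2 points).
Total affine count: 4.
Full point count |E(F_5)| = 4 + 1 = 5.
Hasse bound: |5 − (5+1)| = |-1| = 1 ≤ 2√5 ≈ 4.4721 ✓.
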